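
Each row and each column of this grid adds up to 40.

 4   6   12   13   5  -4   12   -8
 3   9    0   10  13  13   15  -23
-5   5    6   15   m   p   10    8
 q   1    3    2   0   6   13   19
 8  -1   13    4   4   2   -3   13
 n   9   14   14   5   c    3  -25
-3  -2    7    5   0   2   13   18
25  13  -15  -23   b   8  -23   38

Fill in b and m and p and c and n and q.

b = 17, m = -4, p = 5, c = 8, n = 12, q = -4

The known cells in row 8 total 23, leaving 40 − 23 = 17 for the blank.
The known cells in column 5 total 44, leaving 40 − 44 = -4 for the blank.
The known cells in row 4 total 44, leaving 40 − 44 = -4 for the blank.
The known cells in column 1 total 28, leaving 40 − 28 = 12 for the blank.
The known cells in row 6 total 32, leaving 40 − 32 = 8 for the blank.
The known cells in row 3 total 35, leaving 40 − 35 = 5 for the blank.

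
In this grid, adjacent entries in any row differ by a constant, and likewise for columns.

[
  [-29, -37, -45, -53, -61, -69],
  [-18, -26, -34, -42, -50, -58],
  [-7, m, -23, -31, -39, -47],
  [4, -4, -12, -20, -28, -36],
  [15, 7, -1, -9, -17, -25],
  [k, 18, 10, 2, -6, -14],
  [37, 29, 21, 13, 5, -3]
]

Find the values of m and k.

Along each row the entries change by -8 per step; down each column they change by 11.
Row 3: from -7 at column 1, stepping by -8 to column 2 gives -15.
Row 6: from 18 at column 2, stepping by -8 to column 1 gives 26.

m = -15, k = 26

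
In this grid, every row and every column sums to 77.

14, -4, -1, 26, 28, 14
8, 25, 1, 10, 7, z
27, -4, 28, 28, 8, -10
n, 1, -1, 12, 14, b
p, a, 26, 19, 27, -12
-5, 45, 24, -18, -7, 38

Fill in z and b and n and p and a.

Row 2: 8 + 25 + 1 + 10 + 7 = 51, so its missing entry is 77 − 51 = 26.
Column 2: -4 + 25 − 4 + 1 + 45 = 63, so its missing entry is 77 − 63 = 14.
Row 5: 14 + 26 + 19 + 27 − 12 = 74, so its missing entry is 77 − 74 = 3.
Column 1: 14 + 8 + 27 + 3 − 5 = 47, so its missing entry is 77 − 47 = 30.
Row 4: 30 + 1 − 1 + 12 + 14 = 56, so its missing entry is 77 − 56 = 21.

z = 26, b = 21, n = 30, p = 3, a = 14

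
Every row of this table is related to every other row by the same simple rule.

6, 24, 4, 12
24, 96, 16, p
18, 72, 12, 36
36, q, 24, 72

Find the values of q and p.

q = 144, p = 48

Each row is a constant multiple of every other row — this is a multiplication table with the headers hidden.
Row 4 is 24/4 = 6/1 times row 1, so its entry in column 2 is 24 × 6/1 = 144.
Row 2 is 16/4 = 4/1 times row 1, so its entry in column 4 is 12 × 4/1 = 48.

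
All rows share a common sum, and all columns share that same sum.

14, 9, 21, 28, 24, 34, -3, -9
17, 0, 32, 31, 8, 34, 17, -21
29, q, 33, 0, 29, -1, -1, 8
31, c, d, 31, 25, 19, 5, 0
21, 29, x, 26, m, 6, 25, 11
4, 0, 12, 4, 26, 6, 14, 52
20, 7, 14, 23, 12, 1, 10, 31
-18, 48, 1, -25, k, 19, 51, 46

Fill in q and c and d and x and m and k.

q = 21, c = 4, d = 3, x = 2, m = -2, k = -4

Rows 1 and 2 both sum to 118, so that's the common total.
Row 8 has -18 + 48 + 1 − 25 + 19 + 51 + 46 = 122; the blank must be 118 − 122 = -4.
Column 5 has 24 + 8 + 29 + 25 + 26 + 12 − 4 = 120; the blank must be 118 − 120 = -2.
Row 3 has 29 + 33 + 0 + 29 − 1 − 1 + 8 = 97; the blank must be 118 − 97 = 21.
Column 2 has 9 + 0 + 21 + 29 + 0 + 7 + 48 = 114; the blank must be 118 − 114 = 4.
Row 5 has 21 + 29 + 26 − 2 + 6 + 25 + 11 = 116; the blank must be 118 − 116 = 2.
Row 4 has 31 + 4 + 31 + 25 + 19 + 5 + 0 = 115; the blank must be 118 − 115 = 3.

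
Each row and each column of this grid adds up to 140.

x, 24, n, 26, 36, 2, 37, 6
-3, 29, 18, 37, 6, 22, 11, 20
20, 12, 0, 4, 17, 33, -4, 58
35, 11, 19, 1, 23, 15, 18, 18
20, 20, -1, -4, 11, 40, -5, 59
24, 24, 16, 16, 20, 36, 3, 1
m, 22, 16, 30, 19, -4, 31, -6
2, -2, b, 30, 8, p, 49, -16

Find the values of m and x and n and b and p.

Row 7: 22 + 16 + 30 + 19 − 4 + 31 − 6 = 108, so its missing entry is 140 − 108 = 32.
Column 1: -3 + 20 + 35 + 20 + 24 + 32 + 2 = 130, so its missing entry is 140 − 130 = 10.
Row 1: 10 + 24 + 26 + 36 + 2 + 37 + 6 = 141, so its missing entry is 140 − 141 = -1.
Column 3: -1 + 18 + 0 + 19 − 1 + 16 + 16 = 67, so its missing entry is 140 − 67 = 73.
Row 8: 2 − 2 + 73 + 30 + 8 + 49 − 16 = 144, so its missing entry is 140 − 144 = -4.

m = 32, x = 10, n = -1, b = 73, p = -4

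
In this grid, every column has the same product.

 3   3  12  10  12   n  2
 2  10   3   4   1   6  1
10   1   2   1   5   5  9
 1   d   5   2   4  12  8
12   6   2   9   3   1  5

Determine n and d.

n = 2, d = 4

Columns 1 and 5 each multiply to 720, so every column has product 720.
Column 6: 6×5×12×1 = 360, so the missing entry is 720 ÷ 360 = 2.
Column 2: 3×10×1×6 = 180, so the missing entry is 720 ÷ 180 = 4.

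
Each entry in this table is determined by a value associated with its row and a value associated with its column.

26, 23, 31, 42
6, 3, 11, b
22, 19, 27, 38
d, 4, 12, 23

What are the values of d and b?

d = 7, b = 22

The difference between any two rows is the same in every column — this is an addition table with the headers hidden.
Row 4 minus row 1 is 12 − 31 = -19, so its entry in column 1 is 26 + (-19) = 7.
Row 2 minus row 1 is 11 − 31 = -20, so its entry in column 4 is 42 + (-20) = 22.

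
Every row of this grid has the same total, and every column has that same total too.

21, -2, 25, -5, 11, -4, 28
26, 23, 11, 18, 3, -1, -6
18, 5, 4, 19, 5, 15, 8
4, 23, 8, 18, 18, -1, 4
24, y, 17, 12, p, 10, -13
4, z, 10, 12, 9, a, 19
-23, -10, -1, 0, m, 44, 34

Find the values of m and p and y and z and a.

m = 30, p = -2, y = 26, z = 9, a = 11

Rows 1 and 2 both sum to 74, so that's the common total.
Column 6: -4 − 1 + 15 − 1 + 10 + 44 = 63, so its missing entry is 74 − 63 = 11.
Row 6: 4 + 10 + 12 + 9 + 11 + 19 = 65, so its missing entry is 74 − 65 = 9.
Row 7: -23 − 10 − 1 + 0 + 44 + 34 = 44, so its missing entry is 74 − 44 = 30.
Column 5: 11 + 3 + 5 + 18 + 9 + 30 = 76, so its missing entry is 74 − 76 = -2.
Row 5: 24 + 17 + 12 − 2 + 10 − 13 = 48, so its missing entry is 74 − 48 = 26.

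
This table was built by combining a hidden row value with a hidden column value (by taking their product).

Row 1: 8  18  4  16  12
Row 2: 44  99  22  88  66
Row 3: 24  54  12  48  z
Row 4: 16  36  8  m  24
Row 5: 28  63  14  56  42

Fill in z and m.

Each row is a constant multiple of every other row — this is a multiplication table with the headers hidden.
Row 3 is 12/4 = 3/1 times row 1, so its entry in column 5 is 12 × 3/1 = 36.
Row 4 is 8/4 = 2/1 times row 1, so its entry in column 4 is 16 × 2/1 = 32.

z = 36, m = 32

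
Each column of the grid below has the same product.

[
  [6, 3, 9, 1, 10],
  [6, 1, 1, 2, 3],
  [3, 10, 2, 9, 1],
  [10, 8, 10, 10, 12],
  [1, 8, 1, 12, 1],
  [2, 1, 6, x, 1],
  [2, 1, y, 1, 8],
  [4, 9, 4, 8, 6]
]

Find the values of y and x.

y = 4, x = 1

Columns 1 and 5 each multiply to 17280, so every column has product 17280.
Column 3: 9×1×2×10×1×6×4 = 4320, so the missing entry is 17280 ÷ 4320 = 4.
Column 4: 1×2×9×10×12×1×8 = 17280, so the missing entry is 17280 ÷ 17280 = 1.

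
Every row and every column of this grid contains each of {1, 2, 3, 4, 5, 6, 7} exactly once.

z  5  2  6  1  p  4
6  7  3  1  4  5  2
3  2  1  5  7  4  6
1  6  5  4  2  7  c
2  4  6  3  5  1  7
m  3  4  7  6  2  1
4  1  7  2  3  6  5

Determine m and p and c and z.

At (row 6, col 1): row 6 already has {1, 2, 3, 4, 6, 7}, so the value is 5.
At (row 1, col 1): column 1 already has {1, 2, 3, 4, 5, 6}, so the value is 7.
Cell (1,6): row 1 already has {1, 2, 4, 5, 6, 7} → 3.
For row 4, column 7: row 4 already has {1, 2, 4, 5, 6, 7}; that leaves 3.

m = 5, p = 3, c = 3, z = 7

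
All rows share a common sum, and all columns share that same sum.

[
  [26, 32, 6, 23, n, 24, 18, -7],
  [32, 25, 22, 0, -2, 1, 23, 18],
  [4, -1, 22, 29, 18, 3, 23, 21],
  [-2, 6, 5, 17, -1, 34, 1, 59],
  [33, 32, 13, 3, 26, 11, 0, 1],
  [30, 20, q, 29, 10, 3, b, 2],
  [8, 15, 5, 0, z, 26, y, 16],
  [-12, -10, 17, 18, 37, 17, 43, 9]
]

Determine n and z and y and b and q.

Rows 2 and 3 both sum to 119, so that's the common total.
Row 1 has 26 + 32 + 6 + 23 + 24 + 18 − 7 = 122; the blank must be 119 − 122 = -3.
Column 5 has -3 − 2 + 18 − 1 + 26 + 10 + 37 = 85; the blank must be 119 − 85 = 34.
Row 7 has 8 + 15 + 5 + 0 + 34 + 26 + 16 = 104; the blank must be 119 − 104 = 15.
Column 7 has 18 + 23 + 23 + 1 + 0 + 15 + 43 = 123; the blank must be 119 − 123 = -4.
Row 6 has 30 + 20 + 29 + 10 + 3 − 4 + 2 = 90; the blank must be 119 − 90 = 29.

n = -3, z = 34, y = 15, b = -4, q = 29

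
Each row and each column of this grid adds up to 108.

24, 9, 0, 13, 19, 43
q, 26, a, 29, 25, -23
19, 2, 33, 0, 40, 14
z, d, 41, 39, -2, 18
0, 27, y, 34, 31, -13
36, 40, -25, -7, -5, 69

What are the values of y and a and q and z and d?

Column 2 has 9 + 26 + 2 + 27 + 40 = 104; the blank must be 108 − 104 = 4.
Row 5 has 0 + 27 + 34 + 31 − 13 = 79; the blank must be 108 − 79 = 29.
Column 3 has 0 + 33 + 41 + 29 − 25 = 78; the blank must be 108 − 78 = 30.
Row 4 has 4 + 41 + 39 − 2 + 18 = 100; the blank must be 108 − 100 = 8.
Row 2 has 26 + 30 + 29 + 25 − 23 = 87; the blank must be 108 − 87 = 21.

y = 29, a = 30, q = 21, z = 8, d = 4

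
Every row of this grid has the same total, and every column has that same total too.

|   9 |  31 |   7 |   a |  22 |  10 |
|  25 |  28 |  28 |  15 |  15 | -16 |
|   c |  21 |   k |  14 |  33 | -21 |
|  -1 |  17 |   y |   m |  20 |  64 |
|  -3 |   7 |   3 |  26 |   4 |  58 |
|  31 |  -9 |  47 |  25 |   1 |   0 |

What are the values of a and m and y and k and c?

Rows 2 and 5 both sum to 95, so that's the common total.
Row 1: 9 + 31 + 7 + 22 + 10 = 79, so its missing entry is 95 − 79 = 16.
Column 1: 9 + 25 − 1 − 3 + 31 = 61, so its missing entry is 95 − 61 = 34.
Column 4: 16 + 15 + 14 + 26 + 25 = 96, so its missing entry is 95 − 96 = -1.
Row 3: 34 + 21 + 14 + 33 − 21 = 81, so its missing entry is 95 − 81 = 14.
Row 4: -1 + 17 − 1 + 20 + 64 = 99, so its missing entry is 95 − 99 = -4.

a = 16, m = -1, y = -4, k = 14, c = 34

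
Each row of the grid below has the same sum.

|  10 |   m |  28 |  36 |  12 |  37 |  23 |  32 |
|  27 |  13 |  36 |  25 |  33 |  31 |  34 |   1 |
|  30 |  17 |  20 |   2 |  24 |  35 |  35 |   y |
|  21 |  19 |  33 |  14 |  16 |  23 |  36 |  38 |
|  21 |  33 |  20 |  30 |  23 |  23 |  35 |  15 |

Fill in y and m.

Rows 4 and 5 both add up to 200, so every row sums to 200.
Row 3: 30 + 17 + 20 + 2 + 24 + 35 + 35 = 163, so the missing entry is 200 − 163 = 37.
Row 1: 10 + 28 + 36 + 12 + 37 + 23 + 32 = 178, so the missing entry is 200 − 178 = 22.

y = 37, m = 22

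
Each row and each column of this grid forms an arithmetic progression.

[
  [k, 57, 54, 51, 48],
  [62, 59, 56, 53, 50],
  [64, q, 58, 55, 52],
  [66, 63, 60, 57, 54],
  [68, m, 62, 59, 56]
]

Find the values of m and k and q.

m = 65, k = 60, q = 61

Along each row the entries change by -3 per step; down each column they change by 2.
Row 5: from 68 at column 1, stepping by -3 to column 2 gives 65.
Row 1: from 57 at column 2, stepping by -3 to column 1 gives 60.
Row 3: from 64 at column 1, stepping by -3 to column 2 gives 61.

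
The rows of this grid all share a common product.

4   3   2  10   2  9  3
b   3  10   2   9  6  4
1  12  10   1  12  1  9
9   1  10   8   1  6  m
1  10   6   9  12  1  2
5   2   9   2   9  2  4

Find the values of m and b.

Rows 3 and 5 each multiply to 12960, so every row has product 12960.
Row 4: 9×1×10×8×1×6 = 4320, so the missing entry is 12960 ÷ 4320 = 3.
Row 2: 3×10×2×9×6×4 = 12960, so the missing entry is 12960 ÷ 12960 = 1.

m = 3, b = 1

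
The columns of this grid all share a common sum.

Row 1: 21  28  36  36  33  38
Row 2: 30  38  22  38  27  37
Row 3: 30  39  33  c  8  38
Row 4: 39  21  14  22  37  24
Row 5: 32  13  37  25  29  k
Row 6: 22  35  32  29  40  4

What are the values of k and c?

k = 33, c = 24

Column 1 sums to 174 and so does column 3; that's the common total.
In column 6 the known cells total 141, leaving 174 − 141 = 33.
In column 4 the known cells total 150, leaving 174 − 150 = 24.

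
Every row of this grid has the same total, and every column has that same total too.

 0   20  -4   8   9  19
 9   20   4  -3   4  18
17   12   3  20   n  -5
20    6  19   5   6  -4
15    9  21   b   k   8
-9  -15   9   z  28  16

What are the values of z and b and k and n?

Rows 1 and 2 both sum to 52, so that's the common total.
The known cells in row 6 total 29, leaving 52 − 29 = 23 for the blank.
The known cells in row 3 total 47, leaving 52 − 47 = 5 for the blank.
The known cells in column 5 total 52, leaving 52 − 52 = 0 for the blank.
The known cells in row 5 total 53, leaving 52 − 53 = -1 for the blank.

z = 23, b = -1, k = 0, n = 5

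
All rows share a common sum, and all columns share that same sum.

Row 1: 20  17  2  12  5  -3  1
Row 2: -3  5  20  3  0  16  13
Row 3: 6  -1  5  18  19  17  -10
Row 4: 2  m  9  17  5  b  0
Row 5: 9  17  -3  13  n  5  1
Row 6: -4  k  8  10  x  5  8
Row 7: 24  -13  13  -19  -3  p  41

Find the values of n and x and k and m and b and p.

n = 12, x = 16, k = 11, m = 18, b = 3, p = 11

Rows 1 and 2 both sum to 54, so that's the common total.
The known cells in row 5 total 42, leaving 54 − 42 = 12 for the blank.
The known cells in row 7 total 43, leaving 54 − 43 = 11 for the blank.
The known cells in column 5 total 38, leaving 54 − 38 = 16 for the blank.
The known cells in row 6 total 43, leaving 54 − 43 = 11 for the blank.
The known cells in column 2 total 36, leaving 54 − 36 = 18 for the blank.
The known cells in row 4 total 51, leaving 54 − 51 = 3 for the blank.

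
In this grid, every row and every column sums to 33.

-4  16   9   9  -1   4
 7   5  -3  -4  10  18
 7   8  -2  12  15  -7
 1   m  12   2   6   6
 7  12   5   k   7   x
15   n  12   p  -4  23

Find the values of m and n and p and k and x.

Row 4 has 1 + 12 + 2 + 6 + 6 = 27; the blank must be 33 − 27 = 6.
Column 2 has 16 + 5 + 8 + 6 + 12 = 47; the blank must be 33 − 47 = -14.
Column 6 has 4 + 18 − 7 + 6 + 23 = 44; the blank must be 33 − 44 = -11.
Row 5 has 7 + 12 + 5 + 7 − 11 = 20; the blank must be 33 − 20 = 13.
Row 6 has 15 − 14 + 12 − 4 + 23 = 32; the blank must be 33 − 32 = 1.

m = 6, n = -14, p = 1, k = 13, x = -11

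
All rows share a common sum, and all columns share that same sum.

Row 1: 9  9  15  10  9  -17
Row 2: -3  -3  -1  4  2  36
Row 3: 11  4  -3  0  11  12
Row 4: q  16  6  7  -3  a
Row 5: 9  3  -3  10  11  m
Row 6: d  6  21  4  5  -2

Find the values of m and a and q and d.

m = 5, a = 1, q = 8, d = 1

Rows 1 and 2 both sum to 35, so that's the common total.
The known cells in row 5 total 30, leaving 35 − 30 = 5 for the blank.
The known cells in row 6 total 34, leaving 35 − 34 = 1 for the blank.
The known cells in column 6 total 34, leaving 35 − 34 = 1 for the blank.
The known cells in row 4 total 27, leaving 35 − 27 = 8 for the blank.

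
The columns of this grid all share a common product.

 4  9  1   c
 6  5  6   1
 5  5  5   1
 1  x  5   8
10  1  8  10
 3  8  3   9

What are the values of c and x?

c = 5, x = 2

Columns 1 and 3 each multiply to 3600, so every column has product 3600.
Column 4: 1×1×8×10×9 = 720, so the missing entry is 3600 ÷ 720 = 5.
Column 2: 9×5×5×1×8 = 1800, so the missing entry is 3600 ÷ 1800 = 2.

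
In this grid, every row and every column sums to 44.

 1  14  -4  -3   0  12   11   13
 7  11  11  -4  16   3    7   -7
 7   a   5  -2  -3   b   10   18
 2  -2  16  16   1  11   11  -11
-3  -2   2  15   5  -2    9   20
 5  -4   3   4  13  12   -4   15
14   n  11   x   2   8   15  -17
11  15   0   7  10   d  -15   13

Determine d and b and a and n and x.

d = 3, b = -3, a = 12, n = 0, x = 11

The known cells in column 4 total 33, leaving 44 − 33 = 11 for the blank.
The known cells in row 7 total 44, leaving 44 − 44 = 0 for the blank.
The known cells in column 2 total 32, leaving 44 − 32 = 12 for the blank.
The known cells in row 8 total 41, leaving 44 − 41 = 3 for the blank.
The known cells in row 3 total 47, leaving 44 − 47 = -3 for the blank.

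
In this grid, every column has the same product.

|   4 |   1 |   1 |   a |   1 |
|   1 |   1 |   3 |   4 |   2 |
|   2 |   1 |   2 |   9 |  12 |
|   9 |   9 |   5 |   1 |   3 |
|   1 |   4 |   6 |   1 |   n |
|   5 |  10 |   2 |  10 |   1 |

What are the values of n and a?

n = 5, a = 1

Columns 1 and 2 each multiply to 360, so every column has product 360.
Column 5: 1×2×12×3×1 = 72, so the missing entry is 360 ÷ 72 = 5.
Column 4: 4×9×1×1×10 = 360, so the missing entry is 360 ÷ 360 = 1.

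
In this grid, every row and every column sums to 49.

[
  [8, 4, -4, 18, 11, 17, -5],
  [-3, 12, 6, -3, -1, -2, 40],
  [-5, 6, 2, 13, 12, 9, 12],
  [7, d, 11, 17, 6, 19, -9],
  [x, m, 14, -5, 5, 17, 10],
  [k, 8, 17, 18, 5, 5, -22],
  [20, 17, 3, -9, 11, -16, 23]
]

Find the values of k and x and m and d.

k = 18, x = 4, m = 4, d = -2

Row 4: 7 + 11 + 17 + 6 + 19 − 9 = 51, so its missing entry is 49 − 51 = -2.
Row 6: 8 + 17 + 18 + 5 + 5 − 22 = 31, so its missing entry is 49 − 31 = 18.
Column 1: 8 − 3 − 5 + 7 + 18 + 20 = 45, so its missing entry is 49 − 45 = 4.
Row 5: 4 + 14 − 5 + 5 + 17 + 10 = 45, so its missing entry is 49 − 45 = 4.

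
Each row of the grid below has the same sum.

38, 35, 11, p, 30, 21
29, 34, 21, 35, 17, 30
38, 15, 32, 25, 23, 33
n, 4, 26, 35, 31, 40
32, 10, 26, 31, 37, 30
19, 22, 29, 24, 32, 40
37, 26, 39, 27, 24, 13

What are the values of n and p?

Row 3 sums to 166 and so does row 5; that's the common total.
In row 4 the known cells total 136, leaving 166 − 136 = 30.
In row 1 the known cells total 135, leaving 166 − 135 = 31.

n = 30, p = 31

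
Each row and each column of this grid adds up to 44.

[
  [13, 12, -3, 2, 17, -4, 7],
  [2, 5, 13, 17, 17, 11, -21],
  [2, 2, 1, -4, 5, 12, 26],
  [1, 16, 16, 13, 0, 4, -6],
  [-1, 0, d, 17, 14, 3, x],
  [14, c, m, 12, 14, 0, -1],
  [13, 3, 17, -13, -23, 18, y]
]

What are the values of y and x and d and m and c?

The known cells in column 2 total 38, leaving 44 − 38 = 6 for the blank.
The known cells in row 7 total 15, leaving 44 − 15 = 29 for the blank.
The known cells in column 7 total 34, leaving 44 − 34 = 10 for the blank.
The known cells in row 5 total 43, leaving 44 − 43 = 1 for the blank.
The known cells in row 6 total 45, leaving 44 − 45 = -1 for the blank.

y = 29, x = 10, d = 1, m = -1, c = 6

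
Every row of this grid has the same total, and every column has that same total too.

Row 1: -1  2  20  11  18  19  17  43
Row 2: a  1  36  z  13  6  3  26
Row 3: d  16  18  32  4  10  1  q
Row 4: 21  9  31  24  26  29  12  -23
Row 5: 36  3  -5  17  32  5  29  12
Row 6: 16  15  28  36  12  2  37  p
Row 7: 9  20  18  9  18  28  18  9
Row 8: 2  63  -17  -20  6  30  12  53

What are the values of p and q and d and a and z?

Rows 1 and 4 both sum to 129, so that's the common total.
The known cells in row 6 total 146, leaving 129 − 146 = -17 for the blank.
The known cells in column 8 total 103, leaving 129 − 103 = 26 for the blank.
The known cells in row 3 total 107, leaving 129 − 107 = 22 for the blank.
The known cells in column 1 total 105, leaving 129 − 105 = 24 for the blank.
The known cells in row 2 total 109, leaving 129 − 109 = 20 for the blank.

p = -17, q = 26, d = 22, a = 24, z = 20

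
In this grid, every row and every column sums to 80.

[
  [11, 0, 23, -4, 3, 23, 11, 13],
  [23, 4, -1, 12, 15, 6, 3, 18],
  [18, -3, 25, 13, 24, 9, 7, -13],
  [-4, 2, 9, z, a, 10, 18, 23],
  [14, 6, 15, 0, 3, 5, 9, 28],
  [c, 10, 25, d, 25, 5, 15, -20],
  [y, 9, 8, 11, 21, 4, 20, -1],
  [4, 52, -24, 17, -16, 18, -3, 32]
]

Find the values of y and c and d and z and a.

The known cells in column 5 total 75, leaving 80 − 75 = 5 for the blank.
The known cells in row 4 total 63, leaving 80 − 63 = 17 for the blank.
The known cells in row 7 total 72, leaving 80 − 72 = 8 for the blank.
The known cells in column 1 total 74, leaving 80 − 74 = 6 for the blank.
The known cells in row 6 total 66, leaving 80 − 66 = 14 for the blank.

y = 8, c = 6, d = 14, z = 17, a = 5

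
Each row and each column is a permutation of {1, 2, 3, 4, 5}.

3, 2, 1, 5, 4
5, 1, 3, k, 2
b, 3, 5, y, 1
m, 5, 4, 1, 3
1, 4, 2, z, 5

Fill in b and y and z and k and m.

b = 4, y = 2, z = 3, k = 4, m = 2

At (row 5, col 4): row 5 already has {1, 2, 4, 5}, so the value is 3.
Cell (4,1): row 4 already has {1, 3, 4, 5} → 2.
At (row 3, col 1): column 1 already has {1, 2, 3, 5}, so the value is 4.
Cell (3,4): row 3 already has {1, 3, 4, 5} → 2.
Cell (2,4): row 2 already has {1, 2, 3, 5} → 4.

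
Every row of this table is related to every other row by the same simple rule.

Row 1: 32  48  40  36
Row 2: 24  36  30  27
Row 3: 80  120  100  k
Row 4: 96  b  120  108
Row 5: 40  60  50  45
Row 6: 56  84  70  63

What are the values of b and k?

b = 144, k = 90

Each row is a constant multiple of every other row — this is a multiplication table with the headers hidden.
Row 4 is 96/32 = 3/1 times row 1, so its entry in column 2 is 48 × 3/1 = 144.
Row 3 is 80/32 = 5/2 times row 1, so its entry in column 4 is 36 × 5/2 = 90.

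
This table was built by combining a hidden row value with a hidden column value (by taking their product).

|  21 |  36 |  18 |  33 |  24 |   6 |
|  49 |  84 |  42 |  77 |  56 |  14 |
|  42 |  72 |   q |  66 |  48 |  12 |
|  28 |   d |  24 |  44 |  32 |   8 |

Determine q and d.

q = 36, d = 48

Each row is a constant multiple of every other row — this is a multiplication table with the headers hidden.
Row 3 is 42/21 = 2/1 times row 1, so its entry in column 3 is 18 × 2/1 = 36.
Row 4 is 28/21 = 4/3 times row 1, so its entry in column 2 is 36 × 4/3 = 48.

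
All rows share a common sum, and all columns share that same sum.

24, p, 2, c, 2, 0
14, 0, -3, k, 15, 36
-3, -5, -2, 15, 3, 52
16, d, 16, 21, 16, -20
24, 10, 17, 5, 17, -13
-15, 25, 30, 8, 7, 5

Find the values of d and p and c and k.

d = 11, p = 19, c = 13, k = -2

Rows 3 and 5 both sum to 60, so that's the common total.
Row 4: 16 + 16 + 21 + 16 − 20 = 49, so its missing entry is 60 − 49 = 11.
Row 2: 14 + 0 − 3 + 15 + 36 = 62, so its missing entry is 60 − 62 = -2.
Column 4: -2 + 15 + 21 + 5 + 8 = 47, so its missing entry is 60 − 47 = 13.
Row 1: 24 + 2 + 13 + 2 + 0 = 41, so its missing entry is 60 − 41 = 19.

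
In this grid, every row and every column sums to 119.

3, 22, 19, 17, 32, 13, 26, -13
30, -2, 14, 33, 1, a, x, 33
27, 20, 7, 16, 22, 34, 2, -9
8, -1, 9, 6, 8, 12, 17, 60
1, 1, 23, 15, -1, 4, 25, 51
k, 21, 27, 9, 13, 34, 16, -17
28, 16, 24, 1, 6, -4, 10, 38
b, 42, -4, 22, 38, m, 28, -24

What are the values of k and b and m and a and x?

The known cells in row 6 total 103, leaving 119 − 103 = 16 for the blank.
The known cells in column 1 total 113, leaving 119 − 113 = 6 for the blank.
The known cells in column 7 total 124, leaving 119 − 124 = -5 for the blank.
The known cells in row 2 total 104, leaving 119 − 104 = 15 for the blank.
The known cells in row 8 total 108, leaving 119 − 108 = 11 for the blank.

k = 16, b = 6, m = 11, a = 15, x = -5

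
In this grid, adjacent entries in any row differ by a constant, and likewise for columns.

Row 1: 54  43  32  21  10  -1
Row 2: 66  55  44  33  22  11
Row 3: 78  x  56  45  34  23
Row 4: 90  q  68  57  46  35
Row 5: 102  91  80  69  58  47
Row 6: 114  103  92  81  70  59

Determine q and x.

Along each row the entries change by -11 per step; down each column they change by 12.
Row 4: from 90 at column 1, stepping by -11 to column 2 gives 79.
Row 3: from 78 at column 1, stepping by -11 to column 2 gives 67.

q = 79, x = 67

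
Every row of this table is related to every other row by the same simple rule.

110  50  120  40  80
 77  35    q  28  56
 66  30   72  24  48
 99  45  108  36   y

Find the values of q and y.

Each row is a constant multiple of every other row — this is a multiplication table with the headers hidden.
Row 2 is 35/50 = 7/10 times row 1, so its entry in column 3 is 120 × 7/10 = 84.
Row 4 is 45/50 = 9/10 times row 1, so its entry in column 5 is 80 × 9/10 = 72.

q = 84, y = 72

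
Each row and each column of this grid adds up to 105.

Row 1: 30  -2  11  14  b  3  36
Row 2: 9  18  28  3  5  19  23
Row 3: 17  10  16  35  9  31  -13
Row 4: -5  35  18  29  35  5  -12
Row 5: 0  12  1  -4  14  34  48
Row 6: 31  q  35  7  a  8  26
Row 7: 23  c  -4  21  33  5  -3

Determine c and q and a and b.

The known cells in row 7 total 75, leaving 105 − 75 = 30 for the blank.
The known cells in row 1 total 92, leaving 105 − 92 = 13 for the blank.
The known cells in column 5 total 109, leaving 105 − 109 = -4 for the blank.
The known cells in row 6 total 103, leaving 105 − 103 = 2 for the blank.

c = 30, q = 2, a = -4, b = 13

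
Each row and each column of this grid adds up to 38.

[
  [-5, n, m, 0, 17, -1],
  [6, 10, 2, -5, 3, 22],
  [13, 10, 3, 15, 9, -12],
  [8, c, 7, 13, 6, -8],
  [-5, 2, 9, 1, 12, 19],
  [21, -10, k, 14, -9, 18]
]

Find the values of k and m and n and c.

k = 4, m = 13, n = 14, c = 12

Row 4 has 8 + 7 + 13 + 6 − 8 = 26; the blank must be 38 − 26 = 12.
Column 2 has 10 + 10 + 12 + 2 − 10 = 24; the blank must be 38 − 24 = 14.
Row 1 has -5 + 14 + 0 + 17 − 1 = 25; the blank must be 38 − 25 = 13.
Row 6 has 21 − 10 + 14 − 9 + 18 = 34; the blank must be 38 − 34 = 4.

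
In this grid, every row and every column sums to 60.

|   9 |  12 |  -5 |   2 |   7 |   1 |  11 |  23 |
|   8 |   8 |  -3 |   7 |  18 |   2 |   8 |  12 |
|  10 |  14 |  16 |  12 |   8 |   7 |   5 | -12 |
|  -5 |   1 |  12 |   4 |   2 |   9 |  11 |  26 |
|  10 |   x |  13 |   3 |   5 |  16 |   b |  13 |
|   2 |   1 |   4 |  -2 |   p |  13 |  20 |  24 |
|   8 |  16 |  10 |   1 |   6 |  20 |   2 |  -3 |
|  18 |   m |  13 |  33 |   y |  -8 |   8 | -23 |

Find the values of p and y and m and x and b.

The known cells in row 6 total 62, leaving 60 − 62 = -2 for the blank.
The known cells in column 5 total 44, leaving 60 − 44 = 16 for the blank.
The known cells in row 8 total 57, leaving 60 − 57 = 3 for the blank.
The known cells in column 7 total 65, leaving 60 − 65 = -5 for the blank.
The known cells in row 5 total 55, leaving 60 − 55 = 5 for the blank.

p = -2, y = 16, m = 3, x = 5, b = -5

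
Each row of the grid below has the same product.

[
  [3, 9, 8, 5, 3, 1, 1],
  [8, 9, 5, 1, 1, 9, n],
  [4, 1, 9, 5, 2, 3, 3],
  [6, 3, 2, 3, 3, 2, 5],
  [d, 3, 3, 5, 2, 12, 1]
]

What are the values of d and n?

d = 3, n = 1

Rows 1 and 4 each multiply to 3240, so every row has product 3240.
Row 5: 3×3×5×2×12×1 = 1080, so the missing entry is 3240 ÷ 1080 = 3.
Row 2: 8×9×5×1×1×9 = 3240, so the missing entry is 3240 ÷ 3240 = 1.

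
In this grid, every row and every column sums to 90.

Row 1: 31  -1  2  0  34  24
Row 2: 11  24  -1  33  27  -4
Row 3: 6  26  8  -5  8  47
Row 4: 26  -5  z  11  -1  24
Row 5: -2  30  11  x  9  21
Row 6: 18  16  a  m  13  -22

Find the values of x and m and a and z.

Row 4 has 26 − 5 + 11 − 1 + 24 = 55; the blank must be 90 − 55 = 35.
Column 3 has 2 − 1 + 8 + 35 + 11 = 55; the blank must be 90 − 55 = 35.
Row 6 has 18 + 16 + 35 + 13 − 22 = 60; the blank must be 90 − 60 = 30.
Row 5 has -2 + 30 + 11 + 9 + 21 = 69; the blank must be 90 − 69 = 21.

x = 21, m = 30, a = 35, z = 35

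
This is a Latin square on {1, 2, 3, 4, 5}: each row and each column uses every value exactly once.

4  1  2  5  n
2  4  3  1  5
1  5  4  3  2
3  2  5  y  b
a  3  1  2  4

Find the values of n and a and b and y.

At (row 4, col 4): column 4 already has {1, 2, 3, 5}, so the value is 4.
At (row 5, col 1): row 5 already has {1, 2, 3, 4}, so the value is 5.
At (row 1, col 5): row 1 already has {1, 2, 4, 5}, so the value is 3.
Cell (4,5): row 4 already has {2, 3, 4, 5} → 1.

n = 3, a = 5, b = 1, y = 4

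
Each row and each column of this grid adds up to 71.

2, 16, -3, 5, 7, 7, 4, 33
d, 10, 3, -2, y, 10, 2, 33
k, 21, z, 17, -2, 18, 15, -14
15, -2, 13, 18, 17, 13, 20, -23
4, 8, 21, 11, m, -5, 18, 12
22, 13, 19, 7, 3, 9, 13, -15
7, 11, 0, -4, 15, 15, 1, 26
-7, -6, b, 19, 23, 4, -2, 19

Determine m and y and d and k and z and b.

Row 5: 4 + 8 + 21 + 11 − 5 + 18 + 12 = 69, so its missing entry is 71 − 69 = 2.
Column 5: 7 − 2 + 17 + 2 + 3 + 15 + 23 = 65, so its missing entry is 71 − 65 = 6.
Row 8: -7 − 6 + 19 + 23 + 4 − 2 + 19 = 50, so its missing entry is 71 − 50 = 21.
Column 3: -3 + 3 + 13 + 21 + 19 + 0 + 21 = 74, so its missing entry is 71 − 74 = -3.
Row 3: 21 − 3 + 17 − 2 + 18 + 15 − 14 = 52, so its missing entry is 71 − 52 = 19.
Row 2: 10 + 3 − 2 + 6 + 10 + 2 + 33 = 62, so its missing entry is 71 − 62 = 9.

m = 2, y = 6, d = 9, k = 19, z = -3, b = 21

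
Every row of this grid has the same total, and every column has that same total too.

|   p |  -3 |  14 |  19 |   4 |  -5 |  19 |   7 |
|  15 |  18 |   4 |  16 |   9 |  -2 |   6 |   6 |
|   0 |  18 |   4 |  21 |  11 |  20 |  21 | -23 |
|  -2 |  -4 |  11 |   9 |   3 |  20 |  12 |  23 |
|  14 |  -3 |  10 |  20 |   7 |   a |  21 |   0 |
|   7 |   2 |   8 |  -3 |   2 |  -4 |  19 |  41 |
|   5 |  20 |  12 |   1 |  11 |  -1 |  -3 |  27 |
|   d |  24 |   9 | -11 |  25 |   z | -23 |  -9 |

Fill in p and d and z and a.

Rows 2 and 3 both sum to 72, so that's the common total.
Row 5 has 14 − 3 + 10 + 20 + 7 + 21 + 0 = 69; the blank must be 72 − 69 = 3.
Column 6 has -5 − 2 + 20 + 20 + 3 − 4 − 1 = 31; the blank must be 72 − 31 = 41.
Row 8 has 24 + 9 − 11 + 25 + 41 − 23 − 9 = 56; the blank must be 72 − 56 = 16.
Row 1 has -3 + 14 + 19 + 4 − 5 + 19 + 7 = 55; the blank must be 72 − 55 = 17.

p = 17, d = 16, z = 41, a = 3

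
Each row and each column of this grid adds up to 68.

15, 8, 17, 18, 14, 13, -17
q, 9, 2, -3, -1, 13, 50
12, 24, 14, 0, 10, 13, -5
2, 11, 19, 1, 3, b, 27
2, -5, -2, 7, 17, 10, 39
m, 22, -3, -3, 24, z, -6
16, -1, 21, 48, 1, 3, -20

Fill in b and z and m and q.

b = 5, z = 11, m = 23, q = -2

Row 2 has 9 + 2 − 3 − 1 + 13 + 50 = 70; the blank must be 68 − 70 = -2.
Column 1 has 15 − 2 + 12 + 2 + 2 + 16 = 45; the blank must be 68 − 45 = 23.
Row 6 has 23 + 22 − 3 − 3 + 24 − 6 = 57; the blank must be 68 − 57 = 11.
Row 4 has 2 + 11 + 19 + 1 + 3 + 27 = 63; the blank must be 68 − 63 = 5.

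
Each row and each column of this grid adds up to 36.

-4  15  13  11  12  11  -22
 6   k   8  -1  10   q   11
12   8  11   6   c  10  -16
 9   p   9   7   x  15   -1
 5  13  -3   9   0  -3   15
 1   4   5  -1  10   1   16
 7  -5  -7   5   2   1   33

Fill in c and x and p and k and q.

c = 5, x = -3, p = 0, k = 1, q = 1

Row 3 has 12 + 8 + 11 + 6 + 10 − 16 = 31; the blank must be 36 − 31 = 5.
Column 5 has 12 + 10 + 5 + 0 + 10 + 2 = 39; the blank must be 36 − 39 = -3.
Column 6 has 11 + 10 + 15 − 3 + 1 + 1 = 35; the blank must be 36 − 35 = 1.
Row 4 has 9 + 9 + 7 − 3 + 15 − 1 = 36; the blank must be 36 − 36 = 0.
Row 2 has 6 + 8 − 1 + 10 + 1 + 11 = 35; the blank must be 36 − 35 = 1.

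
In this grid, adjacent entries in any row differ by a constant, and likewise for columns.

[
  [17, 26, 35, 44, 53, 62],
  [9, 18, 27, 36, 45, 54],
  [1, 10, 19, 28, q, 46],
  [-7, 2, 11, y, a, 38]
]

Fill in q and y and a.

Along each row the entries change by 9 per step; down each column they change by -8.
Row 3: from 1 at column 1, stepping by 9 to column 5 gives 37.
Row 4: from -7 at column 1, stepping by 9 to column 4 gives 20.
Row 4: from -7 at column 1, stepping by 9 to column 5 gives 29.

q = 37, y = 20, a = 29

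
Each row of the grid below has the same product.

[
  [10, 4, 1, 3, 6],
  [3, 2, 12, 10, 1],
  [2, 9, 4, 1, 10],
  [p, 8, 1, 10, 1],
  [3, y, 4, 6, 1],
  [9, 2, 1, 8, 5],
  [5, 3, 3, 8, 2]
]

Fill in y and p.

Rows 2 and 7 each multiply to 720, so every row has product 720.
Row 5: 3×4×6×1 = 72, so the missing entry is 720 ÷ 72 = 10.
Row 4: 8×1×10×1 = 80, so the missing entry is 720 ÷ 80 = 9.

y = 10, p = 9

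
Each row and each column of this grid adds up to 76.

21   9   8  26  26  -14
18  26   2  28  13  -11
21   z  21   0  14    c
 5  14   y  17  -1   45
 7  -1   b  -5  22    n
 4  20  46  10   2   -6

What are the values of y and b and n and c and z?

y = -4, b = 3, n = 50, c = 12, z = 8

Column 2 has 9 + 26 + 14 − 1 + 20 = 68; the blank must be 76 − 68 = 8.
Row 4 has 5 + 14 + 17 − 1 + 45 = 80; the blank must be 76 − 80 = -4.
Column 3 has 8 + 2 + 21 − 4 + 46 = 73; the blank must be 76 − 73 = 3.
Row 5 has 7 − 1 + 3 − 5 + 22 = 26; the blank must be 76 − 26 = 50.
Row 3 has 21 + 8 + 21 + 0 + 14 = 64; the blank must be 76 − 64 = 12.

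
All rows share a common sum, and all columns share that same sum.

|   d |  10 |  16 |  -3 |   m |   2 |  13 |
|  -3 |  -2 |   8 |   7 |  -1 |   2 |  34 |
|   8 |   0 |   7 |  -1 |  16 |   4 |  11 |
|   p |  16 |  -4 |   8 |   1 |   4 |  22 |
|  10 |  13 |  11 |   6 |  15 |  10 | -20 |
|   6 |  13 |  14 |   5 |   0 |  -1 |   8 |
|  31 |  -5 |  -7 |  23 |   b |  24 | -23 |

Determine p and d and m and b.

Rows 2 and 3 both sum to 45, so that's the common total.
Row 7 has 31 − 5 − 7 + 23 + 24 − 23 = 43; the blank must be 45 − 43 = 2.
Column 5 has -1 + 16 + 1 + 15 + 0 + 2 = 33; the blank must be 45 − 33 = 12.
Row 1 has 10 + 16 − 3 + 12 + 2 + 13 = 50; the blank must be 45 − 50 = -5.
Row 4 has 16 − 4 + 8 + 1 + 4 + 22 = 47; the blank must be 45 − 47 = -2.

p = -2, d = -5, m = 12, b = 2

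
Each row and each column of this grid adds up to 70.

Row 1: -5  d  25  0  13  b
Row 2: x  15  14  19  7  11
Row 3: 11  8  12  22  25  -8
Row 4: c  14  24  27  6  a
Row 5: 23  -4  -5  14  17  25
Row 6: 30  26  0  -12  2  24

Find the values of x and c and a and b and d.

x = 4, c = 7, a = -8, b = 26, d = 11

The known cells in column 2 total 59, leaving 70 − 59 = 11 for the blank.
The known cells in row 1 total 44, leaving 70 − 44 = 26 for the blank.
The known cells in row 2 total 66, leaving 70 − 66 = 4 for the blank.
The known cells in column 1 total 63, leaving 70 − 63 = 7 for the blank.
The known cells in row 4 total 78, leaving 70 − 78 = -8 for the blank.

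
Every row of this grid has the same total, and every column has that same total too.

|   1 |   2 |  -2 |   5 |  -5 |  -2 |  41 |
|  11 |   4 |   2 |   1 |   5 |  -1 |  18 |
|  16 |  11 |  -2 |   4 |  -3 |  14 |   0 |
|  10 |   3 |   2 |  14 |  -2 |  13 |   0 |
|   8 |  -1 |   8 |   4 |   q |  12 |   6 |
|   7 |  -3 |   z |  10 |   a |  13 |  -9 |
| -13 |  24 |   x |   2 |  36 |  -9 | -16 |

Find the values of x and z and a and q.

x = 16, z = 16, a = 6, q = 3

Rows 1 and 2 both sum to 40, so that's the common total.
Row 5: 8 − 1 + 8 + 4 + 12 + 6 = 37, so its missing entry is 40 − 37 = 3.
Row 7: -13 + 24 + 2 + 36 − 9 − 16 = 24, so its missing entry is 40 − 24 = 16.
Column 5: -5 + 5 − 3 − 2 + 3 + 36 = 34, so its missing entry is 40 − 34 = 6.
Row 6: 7 − 3 + 10 + 6 + 13 − 9 = 24, so its missing entry is 40 − 24 = 16.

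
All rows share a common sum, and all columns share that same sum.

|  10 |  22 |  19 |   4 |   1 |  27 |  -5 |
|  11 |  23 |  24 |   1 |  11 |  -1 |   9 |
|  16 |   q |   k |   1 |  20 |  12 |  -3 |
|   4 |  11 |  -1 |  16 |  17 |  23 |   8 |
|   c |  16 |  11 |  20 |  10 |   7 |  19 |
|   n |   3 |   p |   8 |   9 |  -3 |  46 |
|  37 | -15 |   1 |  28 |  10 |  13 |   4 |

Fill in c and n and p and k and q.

Rows 1 and 2 both sum to 78, so that's the common total.
The known cells in row 5 total 83, leaving 78 − 83 = -5 for the blank.
The known cells in column 2 total 60, leaving 78 − 60 = 18 for the blank.
The known cells in column 1 total 73, leaving 78 − 73 = 5 for the blank.
The known cells in row 3 total 64, leaving 78 − 64 = 14 for the blank.
The known cells in row 6 total 68, leaving 78 − 68 = 10 for the blank.

c = -5, n = 5, p = 10, k = 14, q = 18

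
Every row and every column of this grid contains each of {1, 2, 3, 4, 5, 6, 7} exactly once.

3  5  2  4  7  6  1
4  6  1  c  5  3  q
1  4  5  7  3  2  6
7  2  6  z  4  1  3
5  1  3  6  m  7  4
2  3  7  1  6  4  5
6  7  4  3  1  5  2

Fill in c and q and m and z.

At (row 5, col 5): row 5 already has {1, 3, 4, 5, 6, 7}, so the value is 2.
At (row 2, col 7): column 7 already has {1, 2, 3, 4, 5, 6}, so the value is 7.
Cell (4,4): row 4 already has {1, 2, 3, 4, 6, 7} → 5.
At (row 2, col 4): row 2 already has {1, 3, 4, 5, 6, 7}, so the value is 2.

c = 2, q = 7, m = 2, z = 5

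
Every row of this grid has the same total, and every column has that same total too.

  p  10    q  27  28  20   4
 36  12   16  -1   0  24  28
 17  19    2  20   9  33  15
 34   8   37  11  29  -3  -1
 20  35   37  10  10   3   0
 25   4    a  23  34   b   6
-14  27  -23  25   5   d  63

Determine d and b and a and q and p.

Rows 2 and 3 both sum to 115, so that's the common total.
Row 7 has -14 + 27 − 23 + 25 + 5 + 63 = 83; the blank must be 115 − 83 = 32.
Column 6 has 20 + 24 + 33 − 3 + 3 + 32 = 109; the blank must be 115 − 109 = 6.
Column 1 has 36 + 17 + 34 + 20 + 25 − 14 = 118; the blank must be 115 − 118 = -3.
Row 1 has -3 + 10 + 27 + 28 + 20 + 4 = 86; the blank must be 115 − 86 = 29.
Row 6 has 25 + 4 + 23 + 34 + 6 + 6 = 98; the blank must be 115 − 98 = 17.

d = 32, b = 6, a = 17, q = 29, p = -3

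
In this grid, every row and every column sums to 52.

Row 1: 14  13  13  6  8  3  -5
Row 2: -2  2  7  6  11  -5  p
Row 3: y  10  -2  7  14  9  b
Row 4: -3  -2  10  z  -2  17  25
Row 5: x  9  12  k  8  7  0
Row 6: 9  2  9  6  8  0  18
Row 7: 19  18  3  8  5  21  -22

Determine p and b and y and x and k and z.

p = 33, b = 3, y = 11, x = 4, k = 12, z = 7

Row 4 has -3 − 2 + 10 − 2 + 17 + 25 = 45; the blank must be 52 − 45 = 7.
Column 4 has 6 + 6 + 7 + 7 + 6 + 8 = 40; the blank must be 52 − 40 = 12.
Row 5 has 9 + 12 + 12 + 8 + 7 + 0 = 48; the blank must be 52 − 48 = 4.
Column 1 has 14 − 2 − 3 + 4 + 9 + 19 = 41; the blank must be 52 − 41 = 11.
Row 3 has 11 + 10 − 2 + 7 + 14 + 9 = 49; the blank must be 52 − 49 = 3.
Row 2 has -2 + 2 + 7 + 6 + 11 − 5 = 19; the blank must be 52 − 19 = 33.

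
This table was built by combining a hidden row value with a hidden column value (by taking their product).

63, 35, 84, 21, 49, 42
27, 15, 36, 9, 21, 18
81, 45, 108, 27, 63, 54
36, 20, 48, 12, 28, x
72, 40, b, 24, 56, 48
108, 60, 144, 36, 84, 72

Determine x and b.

Each row is a constant multiple of every other row — this is a multiplication table with the headers hidden.
Row 4 is 36/63 = 4/7 times row 1, so its entry in column 6 is 42 × 4/7 = 24.
Row 5 is 72/63 = 8/7 times row 1, so its entry in column 3 is 84 × 8/7 = 96.

x = 24, b = 96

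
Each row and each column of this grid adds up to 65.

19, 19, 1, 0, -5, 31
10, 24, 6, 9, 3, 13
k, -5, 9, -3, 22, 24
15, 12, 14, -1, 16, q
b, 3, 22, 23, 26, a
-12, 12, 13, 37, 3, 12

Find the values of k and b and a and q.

Row 3 has -5 + 9 − 3 + 22 + 24 = 47; the blank must be 65 − 47 = 18.
Column 1 has 19 + 10 + 18 + 15 − 12 = 50; the blank must be 65 − 50 = 15.
Row 5 has 15 + 3 + 22 + 23 + 26 = 89; the blank must be 65 − 89 = -24.
Row 4 has 15 + 12 + 14 − 1 + 16 = 56; the blank must be 65 − 56 = 9.

k = 18, b = 15, a = -24, q = 9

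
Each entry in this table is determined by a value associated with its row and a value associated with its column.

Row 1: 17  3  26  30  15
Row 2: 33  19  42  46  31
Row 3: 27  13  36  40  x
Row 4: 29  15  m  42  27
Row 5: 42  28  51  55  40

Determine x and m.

The difference between any two rows is the same in every column — this is an addition table with the headers hidden.
Row 3 minus row 1 is 27 − 17 = 10, so its entry in column 5 is 15 + 10 = 25.
Row 4 minus row 1 is 29 − 17 = 12, so its entry in column 3 is 26 + 12 = 38.

x = 25, m = 38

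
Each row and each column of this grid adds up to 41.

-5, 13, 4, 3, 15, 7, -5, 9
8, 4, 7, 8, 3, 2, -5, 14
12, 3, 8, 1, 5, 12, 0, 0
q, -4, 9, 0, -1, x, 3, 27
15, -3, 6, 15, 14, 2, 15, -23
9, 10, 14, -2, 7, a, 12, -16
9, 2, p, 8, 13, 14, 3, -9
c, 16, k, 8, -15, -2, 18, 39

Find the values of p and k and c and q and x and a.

Row 7: 9 + 2 + 8 + 13 + 14 + 3 − 9 = 40, so its missing entry is 41 − 40 = 1.
Row 6: 9 + 10 + 14 − 2 + 7 + 12 − 16 = 34, so its missing entry is 41 − 34 = 7.
Column 3: 4 + 7 + 8 + 9 + 6 + 14 + 1 = 49, so its missing entry is 41 − 49 = -8.
Row 8: 16 − 8 + 8 − 15 − 2 + 18 + 39 = 56, so its missing entry is 41 − 56 = -15.
Column 1: -5 + 8 + 12 + 15 + 9 + 9 − 15 = 33, so its missing entry is 41 − 33 = 8.
Row 4: 8 − 4 + 9 + 0 − 1 + 3 + 27 = 42, so its missing entry is 41 − 42 = -1.

p = 1, k = -8, c = -15, q = 8, x = -1, a = 7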